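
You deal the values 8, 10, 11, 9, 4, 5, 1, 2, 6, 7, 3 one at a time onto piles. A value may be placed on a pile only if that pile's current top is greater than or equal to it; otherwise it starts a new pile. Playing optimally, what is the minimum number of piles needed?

4

The minimum number of non-increasing subsequences covering a sequence equals the length of its longest strictly increasing subsequence.
LIS length is 4 (e.g. 4, 5, 6, 7), so 4 piles are needed.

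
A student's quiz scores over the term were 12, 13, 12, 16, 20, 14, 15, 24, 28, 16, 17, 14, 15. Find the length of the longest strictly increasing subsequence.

6

Let dp[i] be the length of the longest such subsequence ending at index i:
i:      1  2  3  4  5  6  7  8  9 10 11 12 13
a[i]:  12 13 12 16 20 14 15 24 28 16 17 14 15
dp:     1  2  1  3  4  3  4  5  6  5  6  3  4
Maximum dp value is 6.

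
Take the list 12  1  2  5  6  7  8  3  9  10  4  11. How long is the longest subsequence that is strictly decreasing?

Negate each value so 'decreasing' becomes 'increasing', then run patience tails on the negated sequence:
-12 → extends → [-12]
-1 → extends → [-12, -1]
-2 → replaces -1 → [-12, -2]
-5 → replaces -2 → [-12, -5]
-6 → replaces -5 → [-12, -6]
-7 → replaces -6 → [-12, -7]
-8 → replaces -7 → [-12, -8]
-3 → extends → [-12, -8, -3]
-9 → replaces -8 → [-12, -9, -3]
-10 → replaces -9 → [-12, -10, -3]
-4 → replaces -3 → [-12, -10, -4]
-11 → replaces -10 → [-12, -11, -4]
Three tails, so the longest strictly decreasing subsequence of the original has length 3.

3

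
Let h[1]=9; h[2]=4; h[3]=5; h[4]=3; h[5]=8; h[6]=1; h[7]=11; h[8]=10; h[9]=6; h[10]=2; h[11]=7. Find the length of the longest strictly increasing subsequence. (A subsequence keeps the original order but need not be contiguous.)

Track the smallest tail for each achievable length (strict):
9 → extends → [9]
4 → replaces 9 → [4]
5 → extends → [4, 5]
3 → replaces 4 → [3, 5]
8 → extends → [3, 5, 8]
1 → replaces 3 → [1, 5, 8]
11 → extends → [1, 5, 8, 11]
10 → replaces 11 → [1, 5, 8, 10]
6 → replaces 8 → [1, 5, 6, 10]
2 → replaces 5 → [1, 2, 6, 10]
7 → replaces 10 → [1, 2, 6, 7]
Four tails, so the longest strictly increasing subsequence has length 4 (e.g. 4, 5, 8, 11).

4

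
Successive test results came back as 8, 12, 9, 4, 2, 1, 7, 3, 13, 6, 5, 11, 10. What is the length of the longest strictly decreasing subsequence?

5

Let dp[i] be the longest strictly decreasing subsequence ending at i:
i:      1  2  3  4  5  6  7  8  9 10 11 12 13
a[i]:   8 12  9  4  2  1  7  3 13  6  5 11 10
dp:     1  1  2  3  4  5  3  4  1  4  5  2  3
Maximum is 5.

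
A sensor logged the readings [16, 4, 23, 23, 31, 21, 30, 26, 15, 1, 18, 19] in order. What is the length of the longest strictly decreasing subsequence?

Negate each value so 'decreasing' becomes 'increasing', then run patience tails on the negated sequence:
-16 → extends → [-16]
-4 → extends → [-16, -4]
-23 → replaces -16 → [-23, -4]
-23 → already a tail → [-23, -4]
-31 → replaces -23 → [-31, -4]
-21 → replaces -4 → [-31, -21]
-30 → replaces -21 → [-31, -30]
-26 → extends → [-31, -30, -26]
-15 → extends → [-31, -30, -26, -15]
-1 → extends → [-31, -30, -26, -15, -1]
-18 → replaces -15 → [-31, -30, -26, -18, -1]
-19 → replaces -18 → [-31, -30, -26, -19, -1]
Five tails, so the longest strictly decreasing subsequence of the original has length 5.

5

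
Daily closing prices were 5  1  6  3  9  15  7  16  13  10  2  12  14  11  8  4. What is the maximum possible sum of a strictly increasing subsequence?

56

Let S[i] be the best sum of a strictly increasing subsequence ending at i:
i:      1  2  3  4  5  6  7  8  9 10 11 12 13 14 15 16
a[i]:   5  1  6  3  9 15  7 16 13 10  2 12 14 11  8  4
S:      5  1 11  4 20 35 18 51 33 30  3 42 56 41 26  8
Maximum is 56 (e.g. 5 + 6 + 9 + 10 + 12 + 14).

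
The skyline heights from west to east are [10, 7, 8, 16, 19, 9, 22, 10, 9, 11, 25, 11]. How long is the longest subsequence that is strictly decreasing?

3

Negate each value so 'decreasing' becomes 'increasing', then run patience tails on the negated sequence:
-10 → extends → [-10]
-7 → extends → [-10, -7]
-8 → replaces -7 → [-10, -8]
-16 → replaces -10 → [-16, -8]
-19 → replaces -16 → [-19, -8]
-9 → replaces -8 → [-19, -9]
-22 → replaces -19 → [-22, -9]
-10 → replaces -9 → [-22, -10]
-9 → extends → [-22, -10, -9]
-11 → replaces -10 → [-22, -11, -9]
-25 → replaces -22 → [-25, -11, -9]
-11 → already a tail → [-25, -11, -9]
Three tails, so the longest strictly decreasing subsequence of the original has length 3.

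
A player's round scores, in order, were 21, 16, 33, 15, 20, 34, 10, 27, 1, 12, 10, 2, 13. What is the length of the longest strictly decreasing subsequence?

6

Let dp[i] be the longest strictly decreasing subsequence ending at i:
i:      1  2  3  4  5  6  7  8  9 10 11 12 13
a[i]:  21 16 33 15 20 34 10 27  1 12 10  2 13
dp:     1  2  1  3  2  1  4  2  5  4  5  6  4
Maximum is 6.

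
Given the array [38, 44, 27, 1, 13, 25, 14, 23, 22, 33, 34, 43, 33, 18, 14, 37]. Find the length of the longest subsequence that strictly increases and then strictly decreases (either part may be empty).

inc[i] = longest strictly increasing subsequence ending at i; dec[i] = longest strictly decreasing subsequence starting at i:
i:      1  2  3  4  5  6  7  8  9 10 11 12 13 14 15 16
a[i]:  38 44 27  1 13 25 14 23 22 33 34 43 33 18 14 37
inc:    1  2  1  1  2  3  3  4  4  5  6  7  5  4  3  7
dec:    7  7  6  1  1  5  1  4  3  3  4  4  3  2  1  1
Best peak at i=12 (value 43): inc=7, dec=4, length 7+4−1 = 10.

10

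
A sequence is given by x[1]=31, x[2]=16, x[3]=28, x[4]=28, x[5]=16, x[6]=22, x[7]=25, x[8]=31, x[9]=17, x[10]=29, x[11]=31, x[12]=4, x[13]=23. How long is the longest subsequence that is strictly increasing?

Track the smallest tail for each achievable length (strict):
31 → extends → [31]
16 → replaces 31 → [16]
28 → extends → [16, 28]
28 → already a tail → [16, 28]
16 → already a tail → [16, 28]
22 → replaces 28 → [16, 22]
25 → extends → [16, 22, 25]
31 → extends → [16, 22, 25, 31]
17 → replaces 22 → [16, 17, 25, 31]
29 → replaces 31 → [16, 17, 25, 29]
31 → extends → [16, 17, 25, 29, 31]
4 → replaces 16 → [4, 17, 25, 29, 31]
23 → replaces 25 → [4, 17, 23, 29, 31]
Five tails, so the longest strictly increasing subsequence has length 5 (e.g. 16, 22, 25, 29, 31).

5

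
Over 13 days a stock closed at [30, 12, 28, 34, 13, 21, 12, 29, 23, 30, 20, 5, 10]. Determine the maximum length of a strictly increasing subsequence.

5

Let dp[i] be the length of the longest such subsequence ending at index i:
i:      1  2  3  4  5  6  7  8  9 10 11 12 13
a[i]:  30 12 28 34 13 21 12 29 23 30 20  5 10
dp:     1  1  2  3  2  3  1  4  4  5  3  1  2
Maximum dp value is 5.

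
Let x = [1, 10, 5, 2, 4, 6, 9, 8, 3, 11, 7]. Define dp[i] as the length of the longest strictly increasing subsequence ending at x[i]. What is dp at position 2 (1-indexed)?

2

dp[i] = 1 + max{dp[j] : j<i, x[j]<x[i]} (or 1 if no such j):
i:      1  2  3  4  5  6  7  8  9 10 11
x[i]:   1 10  5  2  4  6  9  8  3 11  7
dp:     1  2  2  2  3  4  5  5  3  6  5
At index 2 the value is 2.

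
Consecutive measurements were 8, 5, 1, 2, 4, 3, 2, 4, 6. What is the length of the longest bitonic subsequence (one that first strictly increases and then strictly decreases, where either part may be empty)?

inc[i] = longest strictly increasing subsequence ending at i; dec[i] = longest strictly decreasing subsequence starting at i:
i:     1 2 3 4 5 6 7 8 9
a[i]:  8 5 1 2 4 3 2 4 6
inc:   1 1 1 2 3 3 2 4 5
dec:   5 4 1 1 3 2 1 1 1
Best peak at i=1 (value 8): inc=1, dec=5, length 1+5−1 = 5.

5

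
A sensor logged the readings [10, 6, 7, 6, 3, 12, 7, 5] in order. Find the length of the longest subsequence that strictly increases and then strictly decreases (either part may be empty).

inc[i] = longest strictly increasing subsequence ending at i; dec[i] = longest strictly decreasing subsequence starting at i:
i:      1  2  3  4  5  6  7  8
a[i]:  10  6  7  6  3 12  7  5
inc:    1  1  2  1  1  3  2  2
dec:    4  2  3  2  1  3  2  1
Best peak at i=6 (value 12): inc=3, dec=3, length 3+3−1 = 5.

5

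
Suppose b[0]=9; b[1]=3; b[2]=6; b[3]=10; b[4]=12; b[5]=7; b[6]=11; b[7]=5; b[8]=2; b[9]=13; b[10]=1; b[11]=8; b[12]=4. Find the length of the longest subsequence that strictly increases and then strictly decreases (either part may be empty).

inc[i] = longest strictly increasing subsequence ending at i; dec[i] = longest strictly decreasing subsequence starting at i:
i:      0  1  2  3  4  5  6  7  8  9 10 11 12
b[i]:   9  3  6 10 12  7 11  5  2 13  1  8  4
inc:    1  1  2  3  4  3  4  2  1  5  1  4  2
dec:    5  3  4  5  5  4  4  3  2  3  1  2  1
Best peak at i=4 (value 12): inc=4, dec=5, length 4+5−1 = 8.

8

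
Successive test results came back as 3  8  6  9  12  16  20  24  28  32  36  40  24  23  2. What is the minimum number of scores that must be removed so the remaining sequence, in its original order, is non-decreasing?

4

Fewest deletions = n − (longest non-decreasing subsequence).
Patience tails:
3 → extends → [3]
8 → extends → [3, 8]
6 → replaces 8 → [3, 6]
9 → extends → [3, 6, 9]
12 → extends → [3, 6, 9, 12]
16 → extends → [3, 6, 9, 12, 16]
20 → extends → [3, 6, 9, 12, 16, 20]
24 → extends → [3, 6, 9, 12, 16, 20, 24]
28 → extends → [3, 6, 9, 12, 16, 20, 24, 28]
32 → extends → [3, 6, 9, 12, 16, 20, 24, 28, 32]
36 → extends → [3, 6, 9, 12, 16, 20, 24, 28, 32, 36]
40 → extends → [3, 6, 9, 12, 16, 20, 24, 28, 32, 36, 40]
24 → replaces 28 → [3, 6, 9, 12, 16, 20, 24, 24, 32, 36, 40]
23 → replaces 24 → [3, 6, 9, 12, 16, 20, 23, 24, 32, 36, 40]
2 → replaces 3 → [2, 6, 9, 12, 16, 20, 23, 24, 32, 36, 40]
Longest non-decreasing subsequence has length 11, so deletions = 15 − 11 = 4.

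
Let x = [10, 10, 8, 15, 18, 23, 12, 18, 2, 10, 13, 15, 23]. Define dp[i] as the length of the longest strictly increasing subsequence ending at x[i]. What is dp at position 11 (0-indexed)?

dp[i] = 1 + max{dp[j] : j<i, x[j]<x[i]} (or 1 if no such j):
i:      0  1  2  3  4  5  6  7  8  9 10 11 12
x[i]:  10 10  8 15 18 23 12 18  2 10 13 15 23
dp:     1  1  1  2  3  4  2  3  1  2  3  4  5
At index 11 the value is 4.

4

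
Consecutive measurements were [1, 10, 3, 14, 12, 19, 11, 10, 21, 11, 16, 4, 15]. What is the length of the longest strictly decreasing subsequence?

5

Negate each value so 'decreasing' becomes 'increasing', then run patience tails on the negated sequence:
-1 → extends → [-1]
-10 → replaces -1 → [-10]
-3 → extends → [-10, -3]
-14 → replaces -10 → [-14, -3]
-12 → replaces -3 → [-14, -12]
-19 → replaces -14 → [-19, -12]
-11 → extends → [-19, -12, -11]
-10 → extends → [-19, -12, -11, -10]
-21 → replaces -19 → [-21, -12, -11, -10]
-11 → already a tail → [-21, -12, -11, -10]
-16 → replaces -12 → [-21, -16, -11, -10]
-4 → extends → [-21, -16, -11, -10, -4]
-15 → replaces -11 → [-21, -16, -15, -10, -4]
Five tails, so the longest strictly decreasing subsequence of the original has length 5.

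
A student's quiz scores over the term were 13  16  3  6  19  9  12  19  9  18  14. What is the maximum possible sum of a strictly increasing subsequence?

Let S[i] be the best sum of a strictly increasing subsequence ending at i:
i:      1  2  3  4  5  6  7  8  9 10 11
a[i]:  13 16  3  6 19  9 12 19  9 18 14
S:     13 29  3  9 48 18 30 49 18 48 44
Maximum is 49 (e.g. 3 + 6 + 9 + 12 + 19).

49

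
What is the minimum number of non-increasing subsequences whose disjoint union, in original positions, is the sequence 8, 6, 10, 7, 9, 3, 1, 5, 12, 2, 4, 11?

4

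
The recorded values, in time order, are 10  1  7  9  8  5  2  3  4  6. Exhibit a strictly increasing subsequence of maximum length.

Patience tails give the LIS length; then backtrack through the dp parents:
10 → extends → [10]
1 → replaces 10 → [1]
7 → extends → [1, 7]
9 → extends → [1, 7, 9]
8 → replaces 9 → [1, 7, 8]
5 → replaces 7 → [1, 5, 8]
2 → replaces 5 → [1, 2, 8]
3 → replaces 8 → [1, 2, 3]
4 → extends → [1, 2, 3, 4]
6 → extends → [1, 2, 3, 4, 6]
Length 5; one witness is 1, 2, 3, 4, 6.

1, 2, 3, 4, 6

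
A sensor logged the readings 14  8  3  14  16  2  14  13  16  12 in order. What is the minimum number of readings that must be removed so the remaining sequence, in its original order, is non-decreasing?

6

Fewest deletions = n − (longest non-decreasing subsequence).
Patience tails:
14 → extends → [14]
8 → replaces 14 → [8]
3 → replaces 8 → [3]
14 → extends → [3, 14]
16 → extends → [3, 14, 16]
2 → replaces 3 → [2, 14, 16]
14 → replaces 16 → [2, 14, 14]
13 → replaces 14 → [2, 13, 14]
16 → extends → [2, 13, 14, 16]
12 → replaces 13 → [2, 12, 14, 16]
Longest non-decreasing subsequence has length 4, so deletions = 10 − 4 = 6.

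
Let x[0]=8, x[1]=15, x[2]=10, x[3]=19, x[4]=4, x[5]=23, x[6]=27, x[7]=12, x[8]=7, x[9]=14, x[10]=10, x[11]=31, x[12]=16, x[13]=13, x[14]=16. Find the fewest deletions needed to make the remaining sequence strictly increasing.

9

Fewest deletions = n − (longest strictly increasing subsequence).
Patience tails:
8 → extends → [8]
15 → extends → [8, 15]
10 → replaces 15 → [8, 10]
19 → extends → [8, 10, 19]
4 → replaces 8 → [4, 10, 19]
23 → extends → [4, 10, 19, 23]
27 → extends → [4, 10, 19, 23, 27]
12 → replaces 19 → [4, 10, 12, 23, 27]
7 → replaces 10 → [4, 7, 12, 23, 27]
14 → replaces 23 → [4, 7, 12, 14, 27]
10 → replaces 12 → [4, 7, 10, 14, 27]
31 → extends → [4, 7, 10, 14, 27, 31]
16 → replaces 27 → [4, 7, 10, 14, 16, 31]
13 → replaces 14 → [4, 7, 10, 13, 16, 31]
16 → already a tail → [4, 7, 10, 13, 16, 31]
Longest strictly increasing subsequence has length 6, so deletions = 15 − 6 = 9.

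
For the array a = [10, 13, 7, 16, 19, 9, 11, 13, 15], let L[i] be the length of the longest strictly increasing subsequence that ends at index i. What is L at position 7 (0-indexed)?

dp[i] = 1 + max{dp[j] : j<i, a[j]<a[i]} (or 1 if no such j):
i:      0  1  2  3  4  5  6  7  8
a[i]:  10 13  7 16 19  9 11 13 15
dp:     1  2  1  3  4  2  3  4  5
At index 7 the value is 4.

4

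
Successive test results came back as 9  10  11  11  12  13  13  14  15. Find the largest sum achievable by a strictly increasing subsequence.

84

Let S[i] be the best sum of a strictly increasing subsequence ending at i:
i:      1  2  3  4  5  6  7  8  9
a[i]:   9 10 11 11 12 13 13 14 15
S:      9 19 30 30 42 55 55 69 84
Maximum is 84 (e.g. 9 + 10 + 11 + 12 + 13 + 14 + 15).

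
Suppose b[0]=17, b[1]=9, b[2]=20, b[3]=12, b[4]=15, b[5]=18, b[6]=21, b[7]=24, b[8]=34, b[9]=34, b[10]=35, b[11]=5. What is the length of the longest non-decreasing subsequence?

9

Let dp[i] be the length of the longest such subsequence ending at index i:
i:      0  1  2  3  4  5  6  7  8  9 10 11
b[i]:  17  9 20 12 15 18 21 24 34 34 35  5
dp:     1  1  2  2  3  4  5  6  7  8  9  1
Maximum dp value is 9.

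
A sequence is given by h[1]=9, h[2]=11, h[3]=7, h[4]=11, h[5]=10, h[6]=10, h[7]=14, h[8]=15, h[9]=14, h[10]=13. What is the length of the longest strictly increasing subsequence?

Let dp[i] be the length of the longest such subsequence ending at index i:
i:      1  2  3  4  5  6  7  8  9 10
h[i]:   9 11  7 11 10 10 14 15 14 13
dp:     1  2  1  2  2  2  3  4  3  3
Maximum dp value is 4.

4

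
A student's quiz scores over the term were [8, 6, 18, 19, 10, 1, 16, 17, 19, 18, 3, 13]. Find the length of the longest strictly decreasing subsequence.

Let dp[i] be the longest strictly decreasing subsequence ending at i:
i:      1  2  3  4  5  6  7  8  9 10 11 12
a[i]:   8  6 18 19 10  1 16 17 19 18  3 13
dp:     1  2  1  1  2  3  2  2  1  2  3  3
Maximum is 3.

3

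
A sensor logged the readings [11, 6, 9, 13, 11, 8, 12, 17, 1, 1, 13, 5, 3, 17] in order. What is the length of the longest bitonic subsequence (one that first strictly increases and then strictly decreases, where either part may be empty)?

inc[i] = longest strictly increasing subsequence ending at i; dec[i] = longest strictly decreasing subsequence starting at i:
i:      1  2  3  4  5  6  7  8  9 10 11 12 13 14
a[i]:  11  6  9 13 11  8 12 17  1  1 13  5  3 17
inc:    1  1  2  3  3  2  4  5  1  1  5  2  2  6
dec:    5  3  4  5  4  3  3  4  1  1  3  2  1  1
Best peak at i=8 (value 17): inc=5, dec=4, length 5+4−1 = 8.

8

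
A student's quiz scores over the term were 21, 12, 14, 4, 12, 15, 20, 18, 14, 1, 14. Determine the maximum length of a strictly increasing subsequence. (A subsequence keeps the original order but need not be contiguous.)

Let dp[i] be the length of the longest such subsequence ending at index i:
i:      1  2  3  4  5  6  7  8  9 10 11
a[i]:  21 12 14  4 12 15 20 18 14  1 14
dp:     1  1  2  1  2  3  4  4  3  1  3
Maximum dp value is 4.

4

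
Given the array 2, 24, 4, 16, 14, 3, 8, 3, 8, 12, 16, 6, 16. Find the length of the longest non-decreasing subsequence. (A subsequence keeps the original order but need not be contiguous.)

Let dp[i] be the length of the longest such subsequence ending at index i:
i:      1  2  3  4  5  6  7  8  9 10 11 12 13
a[i]:   2 24  4 16 14  3  8  3  8 12 16  6 16
dp:     1  2  2  3  3  2  3  3  4  5  6  4  7
Maximum dp value is 7.

7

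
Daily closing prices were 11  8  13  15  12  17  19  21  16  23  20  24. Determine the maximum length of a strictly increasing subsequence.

Let dp[i] be the length of the longest such subsequence ending at index i:
i:      1  2  3  4  5  6  7  8  9 10 11 12
a[i]:  11  8 13 15 12 17 19 21 16 23 20 24
dp:     1  1  2  3  2  4  5  6  4  7  6  8
Maximum dp value is 8.

8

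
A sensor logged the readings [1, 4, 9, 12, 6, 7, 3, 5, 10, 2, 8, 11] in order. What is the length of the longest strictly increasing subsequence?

6

Track the smallest tail for each achievable length (strict):
1 → extends → [1]
4 → extends → [1, 4]
9 → extends → [1, 4, 9]
12 → extends → [1, 4, 9, 12]
6 → replaces 9 → [1, 4, 6, 12]
7 → replaces 12 → [1, 4, 6, 7]
3 → replaces 4 → [1, 3, 6, 7]
5 → replaces 6 → [1, 3, 5, 7]
10 → extends → [1, 3, 5, 7, 10]
2 → replaces 3 → [1, 2, 5, 7, 10]
8 → replaces 10 → [1, 2, 5, 7, 8]
11 → extends → [1, 2, 5, 7, 8, 11]
Six tails, so the longest strictly increasing subsequence has length 6 (e.g. 1, 4, 6, 7, 10, 11).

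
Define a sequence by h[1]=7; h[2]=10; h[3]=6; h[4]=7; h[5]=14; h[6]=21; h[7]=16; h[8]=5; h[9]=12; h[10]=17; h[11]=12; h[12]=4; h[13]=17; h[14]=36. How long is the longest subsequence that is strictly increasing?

6

Track the smallest tail for each achievable length (strict):
7 → extends → [7]
10 → extends → [7, 10]
6 → replaces 7 → [6, 10]
7 → replaces 10 → [6, 7]
14 → extends → [6, 7, 14]
21 → extends → [6, 7, 14, 21]
16 → replaces 21 → [6, 7, 14, 16]
5 → replaces 6 → [5, 7, 14, 16]
12 → replaces 14 → [5, 7, 12, 16]
17 → extends → [5, 7, 12, 16, 17]
12 → already a tail → [5, 7, 12, 16, 17]
4 → replaces 5 → [4, 7, 12, 16, 17]
17 → already a tail → [4, 7, 12, 16, 17]
36 → extends → [4, 7, 12, 16, 17, 36]
Six tails, so the longest strictly increasing subsequence has length 6 (e.g. 7, 10, 14, 16, 17, 36).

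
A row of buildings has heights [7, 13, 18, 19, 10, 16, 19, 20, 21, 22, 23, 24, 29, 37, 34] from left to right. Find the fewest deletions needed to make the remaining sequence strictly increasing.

4

Fewest deletions = n − (longest strictly increasing subsequence).
Patience tails:
7 → extends → [7]
13 → extends → [7, 13]
18 → extends → [7, 13, 18]
19 → extends → [7, 13, 18, 19]
10 → replaces 13 → [7, 10, 18, 19]
16 → replaces 18 → [7, 10, 16, 19]
19 → already a tail → [7, 10, 16, 19]
20 → extends → [7, 10, 16, 19, 20]
21 → extends → [7, 10, 16, 19, 20, 21]
22 → extends → [7, 10, 16, 19, 20, 21, 22]
23 → extends → [7, 10, 16, 19, 20, 21, 22, 23]
24 → extends → [7, 10, 16, 19, 20, 21, 22, 23, 24]
29 → extends → [7, 10, 16, 19, 20, 21, 22, 23, 24, 29]
37 → extends → [7, 10, 16, 19, 20, 21, 22, 23, 24, 29, 37]
34 → replaces 37 → [7, 10, 16, 19, 20, 21, 22, 23, 24, 29, 34]
Longest strictly increasing subsequence has length 11, so deletions = 15 − 11 = 4.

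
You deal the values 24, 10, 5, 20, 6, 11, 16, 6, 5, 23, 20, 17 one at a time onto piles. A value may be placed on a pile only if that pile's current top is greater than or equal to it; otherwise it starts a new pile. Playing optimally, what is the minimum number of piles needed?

5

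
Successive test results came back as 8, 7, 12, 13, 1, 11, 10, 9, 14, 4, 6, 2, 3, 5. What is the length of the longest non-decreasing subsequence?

4

Track the smallest tail for each achievable length (allowing ties):
8 → extends → [8]
7 → replaces 8 → [7]
12 → extends → [7, 12]
13 → extends → [7, 12, 13]
1 → replaces 7 → [1, 12, 13]
11 → replaces 12 → [1, 11, 13]
10 → replaces 11 → [1, 10, 13]
9 → replaces 10 → [1, 9, 13]
14 → extends → [1, 9, 13, 14]
4 → replaces 9 → [1, 4, 13, 14]
6 → replaces 13 → [1, 4, 6, 14]
2 → replaces 4 → [1, 2, 6, 14]
3 → replaces 6 → [1, 2, 3, 14]
5 → replaces 14 → [1, 2, 3, 5]
Four tails, so the longest non-decreasing subsequence has length 4 (e.g. 8, 12, 13, 14).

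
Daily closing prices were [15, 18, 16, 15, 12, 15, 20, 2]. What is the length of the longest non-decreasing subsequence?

4

Track the smallest tail for each achievable length (allowing ties):
15 → extends → [15]
18 → extends → [15, 18]
16 → replaces 18 → [15, 16]
15 → replaces 16 → [15, 15]
12 → replaces 15 → [12, 15]
15 → extends → [12, 15, 15]
20 → extends → [12, 15, 15, 20]
2 → replaces 12 → [2, 15, 15, 20]
Four tails, so the longest non-decreasing subsequence has length 4 (e.g. 15, 15, 15, 20).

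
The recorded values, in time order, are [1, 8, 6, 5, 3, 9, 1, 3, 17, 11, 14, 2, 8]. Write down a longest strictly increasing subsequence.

1, 8, 9, 11, 14

Patience tails give the LIS length; then backtrack through the dp parents:
1 → extends → [1]
8 → extends → [1, 8]
6 → replaces 8 → [1, 6]
5 → replaces 6 → [1, 5]
3 → replaces 5 → [1, 3]
9 → extends → [1, 3, 9]
1 → already a tail → [1, 3, 9]
3 → already a tail → [1, 3, 9]
17 → extends → [1, 3, 9, 17]
11 → replaces 17 → [1, 3, 9, 11]
14 → extends → [1, 3, 9, 11, 14]
2 → replaces 3 → [1, 2, 9, 11, 14]
8 → replaces 9 → [1, 2, 8, 11, 14]
Length 5; one witness is 1, 8, 9, 11, 14.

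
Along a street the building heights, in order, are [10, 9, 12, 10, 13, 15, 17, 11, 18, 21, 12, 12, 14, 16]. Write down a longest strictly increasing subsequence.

Patience tails give the LIS length; then backtrack through the dp parents:
10 → extends → [10]
9 → replaces 10 → [9]
12 → extends → [9, 12]
10 → replaces 12 → [9, 10]
13 → extends → [9, 10, 13]
15 → extends → [9, 10, 13, 15]
17 → extends → [9, 10, 13, 15, 17]
11 → replaces 13 → [9, 10, 11, 15, 17]
18 → extends → [9, 10, 11, 15, 17, 18]
21 → extends → [9, 10, 11, 15, 17, 18, 21]
12 → replaces 15 → [9, 10, 11, 12, 17, 18, 21]
12 → already a tail → [9, 10, 11, 12, 17, 18, 21]
14 → replaces 17 → [9, 10, 11, 12, 14, 18, 21]
16 → replaces 18 → [9, 10, 11, 12, 14, 16, 21]
Length 7; one witness is 10, 12, 13, 15, 17, 18, 21.

10, 12, 13, 15, 17, 18, 21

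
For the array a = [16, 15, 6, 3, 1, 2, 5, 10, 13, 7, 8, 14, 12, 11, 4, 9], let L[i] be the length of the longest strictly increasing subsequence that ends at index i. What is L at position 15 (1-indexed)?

3

dp[i] = 1 + max{dp[j] : j<i, a[j]<a[i]} (or 1 if no such j):
i:      1  2  3  4  5  6  7  8  9 10 11 12 13 14 15 16
a[i]:  16 15  6  3  1  2  5 10 13  7  8 14 12 11  4  9
dp:     1  1  1  1  1  2  3  4  5  4  5  6  6  6  3  6
At index 15 the value is 3.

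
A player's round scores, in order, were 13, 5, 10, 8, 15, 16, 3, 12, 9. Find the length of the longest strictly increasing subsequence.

4

Let dp[i] be the length of the longest such subsequence ending at index i:
i:      1  2  3  4  5  6  7  8  9
a[i]:  13  5 10  8 15 16  3 12  9
dp:     1  1  2  2  3  4  1  3  3
Maximum dp value is 4.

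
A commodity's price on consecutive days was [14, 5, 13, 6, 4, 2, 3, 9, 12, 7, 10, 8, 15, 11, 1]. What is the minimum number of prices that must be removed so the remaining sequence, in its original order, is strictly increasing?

Fewest deletions = n − (longest strictly increasing subsequence).
i:      1  2  3  4  5  6  7  8  9 10 11 12 13 14 15
a[i]:  14  5 13  6  4  2  3  9 12  7 10  8 15 11  1
dp:     1  1  2  2  1  1  2  3  4  3  4  4  5  5  1
max dp = 5, so deletions = 15 − 5 = 10.

10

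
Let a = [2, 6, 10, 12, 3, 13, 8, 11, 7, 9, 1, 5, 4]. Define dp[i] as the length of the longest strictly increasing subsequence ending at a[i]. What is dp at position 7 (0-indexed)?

4

dp[i] = 1 + max{dp[j] : j<i, a[j]<a[i]} (or 1 if no such j):
i:      0  1  2  3  4  5  6  7  8  9 10 11 12
a[i]:   2  6 10 12  3 13  8 11  7  9  1  5  4
dp:     1  2  3  4  2  5  3  4  3  4  1  3  3
At index 7 the value is 4.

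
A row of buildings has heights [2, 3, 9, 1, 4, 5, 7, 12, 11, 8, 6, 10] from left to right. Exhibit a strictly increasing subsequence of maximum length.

Patience tails give the LIS length; then backtrack through the dp parents:
2 → extends → [2]
3 → extends → [2, 3]
9 → extends → [2, 3, 9]
1 → replaces 2 → [1, 3, 9]
4 → replaces 9 → [1, 3, 4]
5 → extends → [1, 3, 4, 5]
7 → extends → [1, 3, 4, 5, 7]
12 → extends → [1, 3, 4, 5, 7, 12]
11 → replaces 12 → [1, 3, 4, 5, 7, 11]
8 → replaces 11 → [1, 3, 4, 5, 7, 8]
6 → replaces 7 → [1, 3, 4, 5, 6, 8]
10 → extends → [1, 3, 4, 5, 6, 8, 10]
Length 7; one witness is 2, 3, 4, 5, 7, 8, 10.

2, 3, 4, 5, 7, 8, 10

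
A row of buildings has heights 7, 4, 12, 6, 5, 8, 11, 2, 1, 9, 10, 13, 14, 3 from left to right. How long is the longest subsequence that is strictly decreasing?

Let dp[i] be the longest strictly decreasing subsequence ending at i:
i:      1  2  3  4  5  6  7  8  9 10 11 12 13 14
a[i]:   7  4 12  6  5  8 11  2  1  9 10 13 14  3
dp:     1  2  1  2  3  2  2  4  5  3  3  1  1  4
Maximum is 5.

5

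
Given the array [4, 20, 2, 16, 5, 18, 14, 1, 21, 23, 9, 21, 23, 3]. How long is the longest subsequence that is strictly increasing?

5

Let dp[i] be the length of the longest such subsequence ending at index i:
i:      1  2  3  4  5  6  7  8  9 10 11 12 13 14
a[i]:   4 20  2 16  5 18 14  1 21 23  9 21 23  3
dp:     1  2  1  2  2  3  3  1  4  5  3  4  5  2
Maximum dp value is 5.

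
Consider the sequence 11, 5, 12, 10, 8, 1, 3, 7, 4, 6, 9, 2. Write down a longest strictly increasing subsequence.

1, 3, 4, 6, 9

Patience tails give the LIS length; then backtrack through the dp parents:
11 → extends → [11]
5 → replaces 11 → [5]
12 → extends → [5, 12]
10 → replaces 12 → [5, 10]
8 → replaces 10 → [5, 8]
1 → replaces 5 → [1, 8]
3 → replaces 8 → [1, 3]
7 → extends → [1, 3, 7]
4 → replaces 7 → [1, 3, 4]
6 → extends → [1, 3, 4, 6]
9 → extends → [1, 3, 4, 6, 9]
2 → replaces 3 → [1, 2, 4, 6, 9]
Length 5; one witness is 1, 3, 4, 6, 9.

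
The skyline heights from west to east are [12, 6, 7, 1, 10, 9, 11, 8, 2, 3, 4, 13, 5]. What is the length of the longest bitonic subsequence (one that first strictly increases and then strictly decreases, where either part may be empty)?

6

inc[i] = longest strictly increasing subsequence ending at i; dec[i] = longest strictly decreasing subsequence starting at i:
i:      1  2  3  4  5  6  7  8  9 10 11 12 13
a[i]:  12  6  7  1 10  9 11  8  2  3  4 13  5
inc:    1  1  2  1  3  3  4  3  2  3  4  5  5
dec:    5  2  2  1  4  3  3  2  1  1  1  2  1
Best peak at i=5 (value 10): inc=3, dec=4, length 3+4−1 = 6.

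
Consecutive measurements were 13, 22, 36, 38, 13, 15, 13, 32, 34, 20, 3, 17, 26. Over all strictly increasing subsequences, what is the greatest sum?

Let S[i] be the best sum of a strictly increasing subsequence ending at i:
i:       1   2   3   4   5   6   7   8   9  10  11  12  13
a[i]:   13  22  36  38  13  15  13  32  34  20   3  17  26
S:      13  35  71 109  13  28  13  67 101  48   3  45  74
Maximum is 109 (e.g. 13 + 22 + 36 + 38).

109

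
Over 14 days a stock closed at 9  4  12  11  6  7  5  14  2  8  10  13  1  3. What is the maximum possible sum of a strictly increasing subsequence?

Let S[i] be the best sum of a strictly increasing subsequence ending at i:
i:      1  2  3  4  5  6  7  8  9 10 11 12 13 14
a[i]:   9  4 12 11  6  7  5 14  2  8 10 13  1  3
S:      9  4 21 20 10 17  9 35  2 25 35 48  1  5
Maximum is 48 (e.g. 4 + 6 + 7 + 8 + 10 + 13).

48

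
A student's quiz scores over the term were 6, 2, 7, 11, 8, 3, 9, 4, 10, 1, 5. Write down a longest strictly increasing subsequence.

6, 7, 8, 9, 10

Patience tails give the LIS length; then backtrack through the dp parents:
6 → extends → [6]
2 → replaces 6 → [2]
7 → extends → [2, 7]
11 → extends → [2, 7, 11]
8 → replaces 11 → [2, 7, 8]
3 → replaces 7 → [2, 3, 8]
9 → extends → [2, 3, 8, 9]
4 → replaces 8 → [2, 3, 4, 9]
10 → extends → [2, 3, 4, 9, 10]
1 → replaces 2 → [1, 3, 4, 9, 10]
5 → replaces 9 → [1, 3, 4, 5, 10]
Length 5; one witness is 6, 7, 8, 9, 10.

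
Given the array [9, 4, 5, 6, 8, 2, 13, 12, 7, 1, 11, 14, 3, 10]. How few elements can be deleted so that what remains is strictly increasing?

8

Fewest deletions = n − (longest strictly increasing subsequence).
i:      1  2  3  4  5  6  7  8  9 10 11 12 13 14
a[i]:   9  4  5  6  8  2 13 12  7  1 11 14  3 10
dp:     1  1  2  3  4  1  5  5  4  1  5  6  2  5
max dp = 6, so deletions = 14 − 6 = 8.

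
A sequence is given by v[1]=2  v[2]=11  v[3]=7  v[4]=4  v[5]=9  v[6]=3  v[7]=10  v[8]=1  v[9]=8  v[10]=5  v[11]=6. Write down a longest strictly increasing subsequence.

Patience tails give the LIS length; then backtrack through the dp parents:
2 → extends → [2]
11 → extends → [2, 11]
7 → replaces 11 → [2, 7]
4 → replaces 7 → [2, 4]
9 → extends → [2, 4, 9]
3 → replaces 4 → [2, 3, 9]
10 → extends → [2, 3, 9, 10]
1 → replaces 2 → [1, 3, 9, 10]
8 → replaces 9 → [1, 3, 8, 10]
5 → replaces 8 → [1, 3, 5, 10]
6 → replaces 10 → [1, 3, 5, 6]
Length 4; one witness is 2, 7, 9, 10.

2, 7, 9, 10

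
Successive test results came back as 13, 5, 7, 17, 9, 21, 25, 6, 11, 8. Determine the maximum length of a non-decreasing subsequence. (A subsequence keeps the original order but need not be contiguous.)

5

Track the smallest tail for each achievable length (allowing ties):
13 → extends → [13]
5 → replaces 13 → [5]
7 → extends → [5, 7]
17 → extends → [5, 7, 17]
9 → replaces 17 → [5, 7, 9]
21 → extends → [5, 7, 9, 21]
25 → extends → [5, 7, 9, 21, 25]
6 → replaces 7 → [5, 6, 9, 21, 25]
11 → replaces 21 → [5, 6, 9, 11, 25]
8 → replaces 9 → [5, 6, 8, 11, 25]
Five tails, so the longest non-decreasing subsequence has length 5 (e.g. 5, 7, 17, 21, 25).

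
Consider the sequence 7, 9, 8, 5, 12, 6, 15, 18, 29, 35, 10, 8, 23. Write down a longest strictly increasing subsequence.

7, 9, 12, 15, 18, 29, 35

Patience tails give the LIS length; then backtrack through the dp parents:
7 → extends → [7]
9 → extends → [7, 9]
8 → replaces 9 → [7, 8]
5 → replaces 7 → [5, 8]
12 → extends → [5, 8, 12]
6 → replaces 8 → [5, 6, 12]
15 → extends → [5, 6, 12, 15]
18 → extends → [5, 6, 12, 15, 18]
29 → extends → [5, 6, 12, 15, 18, 29]
35 → extends → [5, 6, 12, 15, 18, 29, 35]
10 → replaces 12 → [5, 6, 10, 15, 18, 29, 35]
8 → replaces 10 → [5, 6, 8, 15, 18, 29, 35]
23 → replaces 29 → [5, 6, 8, 15, 18, 23, 35]
Length 7; one witness is 7, 9, 12, 15, 18, 29, 35.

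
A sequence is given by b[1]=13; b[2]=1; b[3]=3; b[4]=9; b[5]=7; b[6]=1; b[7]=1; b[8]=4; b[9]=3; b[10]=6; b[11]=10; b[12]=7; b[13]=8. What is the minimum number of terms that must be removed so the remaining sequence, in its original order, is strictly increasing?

7

Fewest deletions = n − (longest strictly increasing subsequence).
Patience tails:
13 → extends → [13]
1 → replaces 13 → [1]
3 → extends → [1, 3]
9 → extends → [1, 3, 9]
7 → replaces 9 → [1, 3, 7]
1 → already a tail → [1, 3, 7]
1 → already a tail → [1, 3, 7]
4 → replaces 7 → [1, 3, 4]
3 → already a tail → [1, 3, 4]
6 → extends → [1, 3, 4, 6]
10 → extends → [1, 3, 4, 6, 10]
7 → replaces 10 → [1, 3, 4, 6, 7]
8 → extends → [1, 3, 4, 6, 7, 8]
Longest strictly increasing subsequence has length 6, so deletions = 13 − 6 = 7.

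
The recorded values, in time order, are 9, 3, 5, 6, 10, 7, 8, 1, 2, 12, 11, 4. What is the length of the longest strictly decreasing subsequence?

3

Let dp[i] be the longest strictly decreasing subsequence ending at i:
i:      1  2  3  4  5  6  7  8  9 10 11 12
a[i]:   9  3  5  6 10  7  8  1  2 12 11  4
dp:     1  2  2  2  1  2  2  3  3  1  2  3
Maximum is 3.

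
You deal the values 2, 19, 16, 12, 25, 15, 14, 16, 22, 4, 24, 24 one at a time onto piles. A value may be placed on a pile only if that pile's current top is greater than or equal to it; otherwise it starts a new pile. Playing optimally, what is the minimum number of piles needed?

Place each on the leftmost legal pile:
2 → new pile 1 (tops now [2])
19 → new pile 2 (tops now [2, 19])
16 → pile 2 (tops now [2, 16])
12 → pile 2 (tops now [2, 12])
25 → new pile 3 (tops now [2, 12, 25])
15 → pile 3 (tops now [2, 12, 15])
14 → pile 3 (tops now [2, 12, 14])
16 → new pile 4 (tops now [2, 12, 14, 16])
22 → new pile 5 (tops now [2, 12, 14, 16, 22])
4 → pile 2 (tops now [2, 4, 14, 16, 22])
24 → new pile 6 (tops now [2, 4, 14, 16, 22, 24])
24 → pile 6 (tops now [2, 4, 14, 16, 22, 24])
Six piles.

6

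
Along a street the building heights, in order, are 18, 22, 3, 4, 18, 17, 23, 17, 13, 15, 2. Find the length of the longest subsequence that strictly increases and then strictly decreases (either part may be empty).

inc[i] = longest strictly increasing subsequence ending at i; dec[i] = longest strictly decreasing subsequence starting at i:
i:      1  2  3  4  5  6  7  8  9 10 11
a[i]:  18 22  3  4 18 17 23 17 13 15  2
inc:    1  2  1  2  3  3  4  3  3  4  1
dec:    4  5  2  2  4  3  4  3  2  2  1
Best peak at i=7 (value 23): inc=4, dec=4, length 4+4−1 = 7.

7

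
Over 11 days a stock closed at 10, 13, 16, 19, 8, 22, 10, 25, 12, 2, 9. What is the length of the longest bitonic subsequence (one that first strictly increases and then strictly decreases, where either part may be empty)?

8

inc[i] = longest strictly increasing subsequence ending at i; dec[i] = longest strictly decreasing subsequence starting at i:
i:      1  2  3  4  5  6  7  8  9 10 11
a[i]:  10 13 16 19  8 22 10 25 12  2  9
inc:    1  2  3  4  1  5  2  6  3  1  2
dec:    3  3  3  3  2  3  2  3  2  1  1
Best peak at i=8 (value 25): inc=6, dec=3, length 6+3−1 = 8.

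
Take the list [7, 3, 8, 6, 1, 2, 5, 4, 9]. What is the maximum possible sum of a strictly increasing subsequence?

24

Let S[i] be the best sum of a strictly increasing subsequence ending at i:
i:      1  2  3  4  5  6  7  8  9
a[i]:   7  3  8  6  1  2  5  4  9
S:      7  3 15  9  1  3  8  7 24
Maximum is 24 (e.g. 7 + 8 + 9).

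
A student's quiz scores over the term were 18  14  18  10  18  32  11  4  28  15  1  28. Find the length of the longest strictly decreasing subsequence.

5

Negate each value so 'decreasing' becomes 'increasing', then run patience tails on the negated sequence:
-18 → extends → [-18]
-14 → extends → [-18, -14]
-18 → already a tail → [-18, -14]
-10 → extends → [-18, -14, -10]
-18 → already a tail → [-18, -14, -10]
-32 → replaces -18 → [-32, -14, -10]
-11 → replaces -10 → [-32, -14, -11]
-4 → extends → [-32, -14, -11, -4]
-28 → replaces -14 → [-32, -28, -11, -4]
-15 → replaces -11 → [-32, -28, -15, -4]
-1 → extends → [-32, -28, -15, -4, -1]
-28 → already a tail → [-32, -28, -15, -4, -1]
Five tails, so the longest strictly decreasing subsequence of the original has length 5.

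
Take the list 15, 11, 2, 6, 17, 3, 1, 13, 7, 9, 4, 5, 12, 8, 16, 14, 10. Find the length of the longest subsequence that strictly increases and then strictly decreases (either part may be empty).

8

inc[i] = longest strictly increasing subsequence ending at i; dec[i] = longest strictly decreasing subsequence starting at i:
i:      1  2  3  4  5  6  7  8  9 10 11 12 13 14 15 16 17
a[i]:  15 11  2  6 17  3  1 13  7  9  4  5 12  8 16 14 10
inc:    1  1  1  2  3  2  1  3  3  4  3  4  5  5  6  6  6
dec:    5  4  2  3  4  2  1  3  2  2  1  1  2  1  3  2  1
Best peak at i=15 (value 16): inc=6, dec=3, length 6+3−1 = 8.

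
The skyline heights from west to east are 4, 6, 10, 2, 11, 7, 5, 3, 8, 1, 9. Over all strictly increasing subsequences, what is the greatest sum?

34

Let S[i] be the best sum of a strictly increasing subsequence ending at i:
i:      1  2  3  4  5  6  7  8  9 10 11
a[i]:   4  6 10  2 11  7  5  3  8  1  9
S:      4 10 20  2 31 17  9  5 25  1 34
Maximum is 34 (e.g. 4 + 6 + 7 + 8 + 9).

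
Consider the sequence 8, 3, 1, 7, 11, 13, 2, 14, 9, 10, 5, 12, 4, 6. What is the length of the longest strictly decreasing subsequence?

Let dp[i] be the longest strictly decreasing subsequence ending at i:
i:      1  2  3  4  5  6  7  8  9 10 11 12 13 14
a[i]:   8  3  1  7 11 13  2 14  9 10  5 12  4  6
dp:     1  2  3  2  1  1  3  1  2  2  3  2  4  3
Maximum is 4.

4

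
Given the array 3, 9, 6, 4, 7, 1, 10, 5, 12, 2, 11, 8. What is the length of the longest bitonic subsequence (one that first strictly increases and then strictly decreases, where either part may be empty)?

inc[i] = longest strictly increasing subsequence ending at i; dec[i] = longest strictly decreasing subsequence starting at i:
i:      1  2  3  4  5  6  7  8  9 10 11 12
a[i]:   3  9  6  4  7  1 10  5 12  2 11  8
inc:    1  2  2  2  3  1  4  3  5  2  5  4
dec:    2  4  3  2  3  1  3  2  3  1  2  1
Best peak at i=9 (value 12): inc=5, dec=3, length 5+3−1 = 7.

7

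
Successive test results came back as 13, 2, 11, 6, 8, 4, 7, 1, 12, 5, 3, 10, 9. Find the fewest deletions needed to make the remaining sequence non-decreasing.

9

Fewest deletions = n − (longest non-decreasing subsequence).
Patience tails:
13 → extends → [13]
2 → replaces 13 → [2]
11 → extends → [2, 11]
6 → replaces 11 → [2, 6]
8 → extends → [2, 6, 8]
4 → replaces 6 → [2, 4, 8]
7 → replaces 8 → [2, 4, 7]
1 → replaces 2 → [1, 4, 7]
12 → extends → [1, 4, 7, 12]
5 → replaces 7 → [1, 4, 5, 12]
3 → replaces 4 → [1, 3, 5, 12]
10 → replaces 12 → [1, 3, 5, 10]
9 → replaces 10 → [1, 3, 5, 9]
Longest non-decreasing subsequence has length 4, so deletions = 13 − 4 = 9.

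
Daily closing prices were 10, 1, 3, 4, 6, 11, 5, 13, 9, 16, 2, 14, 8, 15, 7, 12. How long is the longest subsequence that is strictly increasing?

8

Let dp[i] be the length of the longest such subsequence ending at index i:
i:      1  2  3  4  5  6  7  8  9 10 11 12 13 14 15 16
a[i]:  10  1  3  4  6 11  5 13  9 16  2 14  8 15  7 12
dp:     1  1  2  3  4  5  4  6  5  7  2  7  5  8  5  6
Maximum dp value is 8.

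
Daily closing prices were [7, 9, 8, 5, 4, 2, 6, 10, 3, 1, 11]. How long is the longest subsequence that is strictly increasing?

4

Track the smallest tail for each achievable length (strict):
7 → extends → [7]
9 → extends → [7, 9]
8 → replaces 9 → [7, 8]
5 → replaces 7 → [5, 8]
4 → replaces 5 → [4, 8]
2 → replaces 4 → [2, 8]
6 → replaces 8 → [2, 6]
10 → extends → [2, 6, 10]
3 → replaces 6 → [2, 3, 10]
1 → replaces 2 → [1, 3, 10]
11 → extends → [1, 3, 10, 11]
Four tails, so the longest strictly increasing subsequence has length 4 (e.g. 7, 9, 10, 11).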